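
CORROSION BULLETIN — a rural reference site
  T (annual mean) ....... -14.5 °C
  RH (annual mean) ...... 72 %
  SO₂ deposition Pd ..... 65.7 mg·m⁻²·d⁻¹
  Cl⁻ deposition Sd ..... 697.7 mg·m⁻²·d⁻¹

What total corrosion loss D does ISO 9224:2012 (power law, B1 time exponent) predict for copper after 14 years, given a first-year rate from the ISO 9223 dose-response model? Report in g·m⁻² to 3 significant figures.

D(14) = 23.1 g·m⁻²

copper: f(T) = +0.126·(T−10) [T≤10 °C] = -3.0870
  SO₂ term: 0.0053·65.7^0.26·exp(0.059·72-3.0870) = 0.05024
  Sd branch = 0.01025·Sd^0.27·e^(0.036·RH+0.049·T) = 0.3941 μm/a
  r_corr = 0.05024 + 0.3941 = 0.4444 μm/a
Long-term exponent b (ISO 9224 Table 2, B1) = 0.667
  D(14) = 0.4444 × 14^0.667 = 0.4444 × 5.814 = 2.584 μm
  Mass loss = 2.584 μm × 8.96 g/cm³ = 23.15 g·m⁻²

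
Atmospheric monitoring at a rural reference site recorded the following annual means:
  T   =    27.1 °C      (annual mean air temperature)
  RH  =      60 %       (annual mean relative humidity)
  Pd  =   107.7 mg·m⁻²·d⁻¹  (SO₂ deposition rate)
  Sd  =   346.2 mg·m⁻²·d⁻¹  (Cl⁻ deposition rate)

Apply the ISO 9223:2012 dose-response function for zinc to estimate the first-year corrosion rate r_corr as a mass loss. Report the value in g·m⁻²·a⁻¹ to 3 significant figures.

zinc: T>10 °C ⇒ hinge -0.071·(27.1−10) = -1.2141
  sulphur-dioxide contribution → 0.4744 μm/a
  chloride contribution → 7.931 μm/a
  total first-year rate 8.405 μm/a
Convert to mass loss: 8.405 μm/a × 7.14 g/cm³ = 60.01 g·m⁻²·a⁻¹

r_corr = 60.0 g·m⁻²·a⁻¹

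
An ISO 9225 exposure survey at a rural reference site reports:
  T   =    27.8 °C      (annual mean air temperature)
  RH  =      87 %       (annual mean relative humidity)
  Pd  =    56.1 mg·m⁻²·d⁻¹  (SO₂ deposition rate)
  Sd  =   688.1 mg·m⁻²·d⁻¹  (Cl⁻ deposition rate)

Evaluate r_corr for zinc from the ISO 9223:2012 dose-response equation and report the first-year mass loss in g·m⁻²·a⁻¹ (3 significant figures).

r_corr = 119 g·m⁻²·a⁻¹

zinc: temperature factor f = -0.071·(17.8) = -1.2638
  SO₂ term: 0.0129·56.1^0.44·exp(0.046·87-1.2638) = 1.173
  Sd branch = 0.0175·Sd^0.57·e^(0.008·RH+0.085·T) = 15.45 μm/a
  sum: 1.173 + 15.45 → r_corr = 16.63 μm/a
Convert to mass loss: 16.63 μm/a × 7.14 g/cm³ = 118.7 g·m⁻²·a⁻¹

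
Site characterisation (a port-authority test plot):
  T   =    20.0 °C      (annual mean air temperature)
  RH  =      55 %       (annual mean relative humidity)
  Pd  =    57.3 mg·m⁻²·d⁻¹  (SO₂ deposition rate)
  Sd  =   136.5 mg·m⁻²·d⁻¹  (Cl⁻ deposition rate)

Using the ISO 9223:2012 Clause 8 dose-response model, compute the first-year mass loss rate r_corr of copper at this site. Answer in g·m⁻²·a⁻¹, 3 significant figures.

copper: f(T) = -0.080·(T−10) [T>10 °C] = -0.8000
  sulphur-dioxide contribution → 0.1751 μm/a
  chloride contribution → 0.746 μm/a
  ⇒ r_corr(copper) = 0.9211 μm/a
Convert to mass loss: 0.9211 μm/a × 8.96 g/cm³ = 8.253 g·m⁻²·a⁻¹

r_corr = 8.25 g·m⁻²·a⁻¹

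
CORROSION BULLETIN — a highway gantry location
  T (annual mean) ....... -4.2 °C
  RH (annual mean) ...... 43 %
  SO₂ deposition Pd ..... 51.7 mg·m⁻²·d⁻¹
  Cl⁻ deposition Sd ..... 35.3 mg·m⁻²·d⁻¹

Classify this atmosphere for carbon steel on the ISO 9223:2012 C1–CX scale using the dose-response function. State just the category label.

carbon steel: T≤10 °C ⇒ hinge +0.150·(-4.2−10) = -2.1300
  Pd branch = 1.77·Pd^0.52·e^(0.02·RH+f) = 3.868 μm/a
  Sd branch = 0.102·Sd^0.62·e^(0.033·RH+0.04·T) = 3.247 μm/a
  sum: 3.868 + 3.247 → r_corr = 7.115 μm/a
7.11 μm/a falls in (1.3, 25] for carbon steel → category C2

C2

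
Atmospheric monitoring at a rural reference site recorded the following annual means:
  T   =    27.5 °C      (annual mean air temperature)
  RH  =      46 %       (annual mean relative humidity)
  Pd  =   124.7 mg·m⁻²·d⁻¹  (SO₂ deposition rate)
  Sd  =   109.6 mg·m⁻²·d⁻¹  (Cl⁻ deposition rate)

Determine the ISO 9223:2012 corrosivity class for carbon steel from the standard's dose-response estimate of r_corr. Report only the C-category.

carbon steel: T>10 °C ⇒ hinge -0.054·(27.5−10) = -0.9450
  sulphur-dioxide contribution → 21.23 μm/a
  chloride contribution → 25.72 μm/a
  ⇒ r_corr(carbon steel) = 46.95 μm/a
ISO 9223 Table 2 (carbon steel): 25 < 47 ≤ 50 μm/a ⇒ C3

C3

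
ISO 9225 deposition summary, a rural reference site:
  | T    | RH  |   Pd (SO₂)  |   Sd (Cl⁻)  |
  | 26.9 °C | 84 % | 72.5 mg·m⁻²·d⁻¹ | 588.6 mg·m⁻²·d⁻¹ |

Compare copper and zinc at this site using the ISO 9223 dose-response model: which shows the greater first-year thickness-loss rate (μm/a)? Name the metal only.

zinc

copper: T>10 °C ⇒ hinge -0.080·(26.9−10) = -1.3520
  SO₂ term: 0.0053·72.5^0.26·exp(0.059·84-1.3520) = 0.5931
  Cl⁻ term: 0.01025·588.6^0.27·exp(0.036·84+0.049·26.9) = 4.409
  r_corr = 0.5931 + 4.409 = 5.002 μm/a
zinc: T>10 °C ⇒ hinge -0.071·(26.9−10) = -1.1999
  Pd branch = 0.0129·Pd^0.44·e^(0.046·RH+f) = 1.219 μm/a
  Cl⁻ term: 0.0175·588.6^0.57·exp(0.008·84+0.085·26.9) = 12.78
  sum: 1.219 + 12.78 → r_corr = 14 μm/a
Ordering by μm/a: zinc (14) > copper (5)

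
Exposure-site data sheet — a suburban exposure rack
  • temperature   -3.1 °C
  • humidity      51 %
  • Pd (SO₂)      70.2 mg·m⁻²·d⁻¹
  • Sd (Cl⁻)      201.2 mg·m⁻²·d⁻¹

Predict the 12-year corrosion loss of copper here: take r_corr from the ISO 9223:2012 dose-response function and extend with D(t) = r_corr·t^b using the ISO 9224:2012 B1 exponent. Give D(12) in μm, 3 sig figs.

copper: f(T) = +0.126·(T−10) [T≤10 °C] = -1.6506
  sulphur-dioxide contribution → 0.06227 μm/a
  chloride contribution → 0.2313 μm/a
  total first-year rate 0.2935 μm/a
Power-law: D(12) = r_corr · 12^0.667
  D(12) = 0.2935 × 12^0.667 = 0.2935 × 5.246 = 1.54 μm

D(12) = 1.54 μm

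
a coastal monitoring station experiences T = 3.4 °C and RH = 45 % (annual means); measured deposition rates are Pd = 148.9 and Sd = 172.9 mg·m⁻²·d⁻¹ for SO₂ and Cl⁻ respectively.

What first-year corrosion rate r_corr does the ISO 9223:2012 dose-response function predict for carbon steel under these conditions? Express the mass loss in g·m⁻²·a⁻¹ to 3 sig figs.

carbon steel: temperature factor f = +0.150·(-6.6) = -0.9900
  Pd branch = 1.77·Pd^0.52·e^(0.02·RH+f) = 21.82 μm/a
  Cl⁻ term: 0.102·172.9^0.62·exp(0.033·45+0.04·3.4) = 12.59
  r_corr = 21.82 + 12.59 = 34.41 μm/a
Convert to mass loss: 34.41 μm/a × 7.85 g/cm³ = 270.1 g·m⁻²·a⁻¹

r_corr = 270 g·m⁻²·a⁻¹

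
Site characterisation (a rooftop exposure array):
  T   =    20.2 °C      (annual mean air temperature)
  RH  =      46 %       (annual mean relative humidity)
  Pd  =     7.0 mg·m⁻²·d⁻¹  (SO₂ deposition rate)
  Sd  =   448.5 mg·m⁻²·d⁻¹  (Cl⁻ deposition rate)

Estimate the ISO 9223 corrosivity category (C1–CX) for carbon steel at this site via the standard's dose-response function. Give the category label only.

C4

carbon steel: f(T) = -0.054·(T−10) [T>10 °C] = -0.5508
  sulphur-dioxide contribution → 7.043 μm/a
  chloride contribution → 46.01 μm/a
  total first-year rate 53.05 μm/a
Category bounds: 50…80 μm/a bracket r_corr ⇒ C4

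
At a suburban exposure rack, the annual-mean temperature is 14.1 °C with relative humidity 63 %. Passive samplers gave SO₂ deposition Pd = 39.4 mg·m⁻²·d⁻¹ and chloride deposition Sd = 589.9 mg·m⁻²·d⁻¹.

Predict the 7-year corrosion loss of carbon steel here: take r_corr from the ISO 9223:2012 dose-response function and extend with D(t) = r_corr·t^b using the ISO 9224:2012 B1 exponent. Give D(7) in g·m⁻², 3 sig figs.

carbon steel: T>10 °C ⇒ hinge -0.054·(14.1−10) = -0.2214
  sulphur-dioxide contribution → 33.78 μm/a
  chloride contribution → 74.87 μm/a
  ⇒ r_corr(carbon steel) = 108.7 μm/a
Long-term exponent b (ISO 9224 Table 2, B1) = 0.523
  D(7) = 108.7 × 7^0.523 = 108.7 × 2.767 = 300.6 μm
  Mass loss = 300.6 μm × 7.85 g/cm³ = 2360 g·m⁻²

D(7) = 2.36e+03 g·m⁻²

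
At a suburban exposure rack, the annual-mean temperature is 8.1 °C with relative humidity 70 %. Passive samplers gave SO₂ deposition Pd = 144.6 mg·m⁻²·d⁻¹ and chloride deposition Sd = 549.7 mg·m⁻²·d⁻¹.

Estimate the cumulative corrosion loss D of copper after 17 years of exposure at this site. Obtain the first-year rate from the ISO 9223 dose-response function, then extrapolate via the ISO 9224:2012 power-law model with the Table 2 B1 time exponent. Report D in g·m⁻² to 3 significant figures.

D(17) = 118 g·m⁻²

copper: T≤10 °C ⇒ hinge +0.126·(8.1−10) = -0.2394
  sulphur-dioxide contribution → 0.9453 μm/a
  chloride contribution → 1.041 μm/a
  ⇒ r_corr(copper) = 1.986 μm/a
Power-law: D(17) = r_corr · 17^0.667
  D(17) = 1.986 × 17^0.667 = 1.986 × 6.618 = 13.14 μm
  Mass loss = 13.14 μm × 8.96 g/cm³ = 117.8 g·m⁻²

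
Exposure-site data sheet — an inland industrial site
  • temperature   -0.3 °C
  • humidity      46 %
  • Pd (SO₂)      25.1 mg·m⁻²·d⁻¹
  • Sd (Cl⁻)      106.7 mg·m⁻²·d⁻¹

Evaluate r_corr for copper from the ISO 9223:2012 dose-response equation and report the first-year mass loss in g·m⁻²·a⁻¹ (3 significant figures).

r_corr = 2.13 g·m⁻²·a⁻¹

copper: T≤10 °C ⇒ hinge +0.126·(-0.3−10) = -1.2978
  SO₂ term: 0.0053·25.1^0.26·exp(0.059·46-1.2978) = 0.05049
  Cl⁻ term: 0.01025·106.7^0.27·exp(0.036·46+0.049·-0.3) = 0.1867
  sum: 0.05049 + 0.1867 → r_corr = 0.2372 μm/a
Convert to mass loss: 0.2372 μm/a × 8.96 g/cm³ = 2.125 g·m⁻²·a⁻¹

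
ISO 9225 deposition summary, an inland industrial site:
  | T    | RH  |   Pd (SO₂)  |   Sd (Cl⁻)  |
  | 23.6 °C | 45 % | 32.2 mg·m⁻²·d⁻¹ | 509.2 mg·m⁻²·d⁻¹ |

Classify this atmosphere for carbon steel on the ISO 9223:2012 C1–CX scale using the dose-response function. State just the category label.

C4

carbon steel: temperature factor f = -0.054·(13.6) = -0.7344
  sulphur-dioxide contribution → 12.71 μm/a
  chloride contribution → 55.18 μm/a
  total first-year rate 67.88 μm/a
67.9 μm/a falls in (50, 80] for carbon steel → category C4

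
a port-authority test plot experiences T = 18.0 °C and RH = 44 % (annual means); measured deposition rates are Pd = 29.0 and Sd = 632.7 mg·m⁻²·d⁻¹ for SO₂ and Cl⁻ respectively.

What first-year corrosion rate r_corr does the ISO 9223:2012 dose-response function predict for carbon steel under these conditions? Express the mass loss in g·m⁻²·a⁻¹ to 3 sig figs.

carbon steel: T>10 °C ⇒ hinge -0.054·(18.0−10) = -0.4320
  sulphur-dioxide contribution → 15.96 μm/a
  chloride contribution → 48.82 μm/a
  total first-year rate 64.78 μm/a
Convert to mass loss: 64.78 μm/a × 7.85 g/cm³ = 508.5 g·m⁻²·a⁻¹

r_corr = 509 g·m⁻²·a⁻¹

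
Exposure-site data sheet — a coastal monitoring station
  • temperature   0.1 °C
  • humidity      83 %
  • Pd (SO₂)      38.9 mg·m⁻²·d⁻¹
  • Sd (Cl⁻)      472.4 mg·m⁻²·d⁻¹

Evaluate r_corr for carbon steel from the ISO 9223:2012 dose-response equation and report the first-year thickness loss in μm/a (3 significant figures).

carbon steel: temperature factor f = +0.150·(-9.9) = -1.4850
  SO₂ term: 1.77·38.9^0.52·exp(0.02·83-1.4850) = 14.15
  Sd branch = 0.102·Sd^0.62·e^(0.033·RH+0.04·T) = 72.1 μm/a
  sum: 14.15 + 72.1 → r_corr = 86.25 μm/a

r_corr = 86.3 μm/a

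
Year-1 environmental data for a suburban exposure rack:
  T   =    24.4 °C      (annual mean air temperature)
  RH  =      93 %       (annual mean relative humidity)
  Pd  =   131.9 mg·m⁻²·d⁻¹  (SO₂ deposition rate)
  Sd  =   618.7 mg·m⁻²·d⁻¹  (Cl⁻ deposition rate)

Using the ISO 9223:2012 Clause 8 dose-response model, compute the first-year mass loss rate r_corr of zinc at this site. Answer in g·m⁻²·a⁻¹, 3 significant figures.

zinc: T>10 °C ⇒ hinge -0.071·(24.4−10) = -1.0224
  Pd branch = 0.0129·Pd^0.44·e^(0.046·RH+f) = 2.867 μm/a
  Sd branch = 0.0175·Sd^0.57·e^(0.008·RH+0.085·T) = 11.43 μm/a
  r_corr = 2.867 + 11.43 = 14.3 μm/a
Convert to mass loss: 14.3 μm/a × 7.14 g/cm³ = 102.1 g·m⁻²·a⁻¹

r_corr = 102 g·m⁻²·a⁻¹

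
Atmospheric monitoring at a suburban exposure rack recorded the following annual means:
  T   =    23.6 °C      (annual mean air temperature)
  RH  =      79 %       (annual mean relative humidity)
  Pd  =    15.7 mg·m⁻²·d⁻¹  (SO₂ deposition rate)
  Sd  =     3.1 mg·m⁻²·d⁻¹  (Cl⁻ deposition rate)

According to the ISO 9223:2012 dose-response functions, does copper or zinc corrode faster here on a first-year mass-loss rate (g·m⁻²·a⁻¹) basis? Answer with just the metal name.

copper

copper: f(T) = -0.080·(T−10) [T>10 °C] = -1.0880
  Pd branch = 0.0053·Pd^0.26·e^(0.059·RH+f) = 0.3863 μm/a
  Cl⁻ term: 0.01025·3.1^0.27·exp(0.036·79+0.049·23.6) = 0.7599
  sum: 0.3863 + 0.7599 → r_corr = 1.146 μm/a
  mass loss = 1.146 μm/a × 8.96 g/cm³ = 10.27 g·m⁻²·a⁻¹
zinc: f(T) = -0.071·(T−10) [T>10 °C] = -0.9656
  SO₂ term: 0.0129·15.7^0.44·exp(0.046·79-0.9656) = 0.6247
  Sd branch = 0.0175·Sd^0.57·e^(0.008·RH+0.085·T) = 0.4664 μm/a
  r_corr = 0.6247 + 0.4664 = 1.091 μm/a
  mass loss = 1.091 μm/a × 7.14 g/cm³ = 7.79 g·m⁻²·a⁻¹
Ordering by g·m⁻²·a⁻¹: copper (10.3) > zinc (7.79)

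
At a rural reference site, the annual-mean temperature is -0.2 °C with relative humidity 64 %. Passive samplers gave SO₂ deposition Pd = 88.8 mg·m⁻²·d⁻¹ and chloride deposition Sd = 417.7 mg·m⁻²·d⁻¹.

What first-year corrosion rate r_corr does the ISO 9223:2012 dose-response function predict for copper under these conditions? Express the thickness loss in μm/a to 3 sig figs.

r_corr = 0.724 μm/a

copper: T≤10 °C ⇒ hinge +0.126·(-0.2−10) = -1.2852
  Pd branch = 0.0053·Pd^0.26·e^(0.059·RH+f) = 0.2054 μm/a
  Cl⁻ term: 0.01025·417.7^0.27·exp(0.036·64+0.049·-0.2) = 0.5185
  sum: 0.2054 + 0.5185 → r_corr = 0.7239 μm/a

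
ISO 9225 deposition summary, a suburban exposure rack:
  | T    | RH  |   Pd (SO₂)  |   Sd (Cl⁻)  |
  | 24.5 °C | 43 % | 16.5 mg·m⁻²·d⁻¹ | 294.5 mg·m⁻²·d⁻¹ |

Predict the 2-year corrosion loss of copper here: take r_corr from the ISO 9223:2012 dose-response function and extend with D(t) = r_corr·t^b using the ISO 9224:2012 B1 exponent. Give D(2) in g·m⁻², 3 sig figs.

D(2) = 11.2 g·m⁻²

copper: T>10 °C ⇒ hinge -0.080·(24.5−10) = -1.1600
  sulphur-dioxide contribution → 0.04354 μm/a
  chloride contribution → 0.7431 μm/a
  ⇒ r_corr(copper) = 0.7866 μm/a
ISO 9224: D(t) = r_corr · t^b with b = 0.667 (copper, B1)
  D(2) = 0.7866 × 2^0.667 = 0.7866 × 1.588 = 1.249 μm
  Mass loss = 1.249 μm × 8.96 g/cm³ = 11.19 g·m⁻²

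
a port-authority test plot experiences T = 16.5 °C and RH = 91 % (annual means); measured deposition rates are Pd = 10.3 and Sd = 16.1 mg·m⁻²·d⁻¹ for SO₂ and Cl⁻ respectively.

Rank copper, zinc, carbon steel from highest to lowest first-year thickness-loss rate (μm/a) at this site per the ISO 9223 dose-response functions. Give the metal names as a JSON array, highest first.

["carbon steel", "copper", "zinc"]

copper: temperature factor f = -0.080·(6.5) = -0.5200
  sulphur-dioxide contribution → 1.24 μm/a
  chloride contribution → 1.29 μm/a
  ⇒ r_corr(copper) = 2.53 μm/a
zinc: f(T) = -0.071·(T−10) [T>10 °C] = -0.4615
  sulphur-dioxide contribution → 1.492 μm/a
  chloride contribution → 0.7181 μm/a
  ⇒ r_corr(zinc) = 2.21 μm/a
carbon steel: temperature factor f = -0.054·(6.5) = -0.3510
  sulphur-dioxide contribution → 25.86 μm/a
  chloride contribution → 22.27 μm/a
  total first-year rate 48.13 μm/a
Ordering by μm/a: carbon steel (48.1) > copper (2.53) > zinc (2.21)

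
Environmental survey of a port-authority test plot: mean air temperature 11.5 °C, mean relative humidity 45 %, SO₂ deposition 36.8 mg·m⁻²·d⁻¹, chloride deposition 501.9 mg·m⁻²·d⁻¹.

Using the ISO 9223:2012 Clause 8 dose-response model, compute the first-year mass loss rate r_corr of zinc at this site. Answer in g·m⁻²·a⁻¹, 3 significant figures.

zinc: T>10 °C ⇒ hinge -0.071·(11.5−10) = -0.1065
  Pd branch = 0.0129·Pd^0.44·e^(0.046·RH+f) = 0.4491 μm/a
  Sd branch = 0.0175·Sd^0.57·e^(0.008·RH+0.085·T) = 2.308 μm/a
  sum: 0.4491 + 2.308 → r_corr = 2.757 μm/a
Convert to mass loss: 2.757 μm/a × 7.14 g/cm³ = 19.69 g·m⁻²·a⁻¹

r_corr = 19.7 g·m⁻²·a⁻¹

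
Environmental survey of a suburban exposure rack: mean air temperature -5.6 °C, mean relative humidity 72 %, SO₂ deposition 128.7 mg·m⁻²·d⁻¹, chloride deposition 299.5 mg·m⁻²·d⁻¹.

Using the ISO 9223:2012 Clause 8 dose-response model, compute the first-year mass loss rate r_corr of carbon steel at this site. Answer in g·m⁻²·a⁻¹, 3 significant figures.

carbon steel: f(T) = +0.150·(T−10) [T≤10 °C] = -2.3400
  SO₂ term: 1.77·128.7^0.52·exp(0.02·72-2.3400) = 8.997
  Sd branch = 0.102·Sd^0.62·e^(0.033·RH+0.04·T) = 30.1 μm/a
  r_corr = 8.997 + 30.1 = 39.1 μm/a
Convert to mass loss: 39.1 μm/a × 7.85 g/cm³ = 306.9 g·m⁻²·a⁻¹

r_corr = 307 g·m⁻²·a⁻¹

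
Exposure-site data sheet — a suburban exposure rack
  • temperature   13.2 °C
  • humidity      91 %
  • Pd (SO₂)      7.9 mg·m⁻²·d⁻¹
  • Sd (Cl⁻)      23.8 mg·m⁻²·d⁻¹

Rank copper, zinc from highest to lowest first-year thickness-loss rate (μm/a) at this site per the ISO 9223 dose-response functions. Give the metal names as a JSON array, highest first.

["copper", "zinc"]

copper: f(T) = -0.080·(T−10) [T>10 °C] = -0.2560
  Pd branch = 0.0053·Pd^0.26·e^(0.059·RH+f) = 1.507 μm/a
  Sd branch = 0.01025·Sd^0.27·e^(0.036·RH+0.049·T) = 1.219 μm/a
  r_corr = 1.507 + 1.219 = 2.726 μm/a
zinc: T>10 °C ⇒ hinge -0.071·(13.2−10) = -0.2272
  SO₂ term: 0.0129·7.9^0.44·exp(0.046·91-0.2272) = 1.678
  Cl⁻ term: 0.0175·23.8^0.57·exp(0.008·91+0.085·13.2) = 0.6778
  sum: 1.678 + 0.6778 → r_corr = 2.356 μm/a
Ordering by μm/a: copper (2.73) > zinc (2.36)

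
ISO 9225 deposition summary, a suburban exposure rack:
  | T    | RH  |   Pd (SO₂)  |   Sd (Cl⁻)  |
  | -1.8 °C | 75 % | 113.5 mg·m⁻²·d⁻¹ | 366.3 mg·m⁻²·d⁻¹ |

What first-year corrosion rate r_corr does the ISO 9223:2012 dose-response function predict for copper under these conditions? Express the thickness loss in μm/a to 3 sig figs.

r_corr = 1.03 μm/a

copper: temperature factor f = +0.126·(-11.8) = -1.4868
  Pd branch = 0.0053·Pd^0.26·e^(0.059·RH+f) = 0.3425 μm/a
  Sd branch = 0.01025·Sd^0.27·e^(0.036·RH+0.049·T) = 0.6875 μm/a
  sum: 0.3425 + 0.6875 → r_corr = 1.03 μm/a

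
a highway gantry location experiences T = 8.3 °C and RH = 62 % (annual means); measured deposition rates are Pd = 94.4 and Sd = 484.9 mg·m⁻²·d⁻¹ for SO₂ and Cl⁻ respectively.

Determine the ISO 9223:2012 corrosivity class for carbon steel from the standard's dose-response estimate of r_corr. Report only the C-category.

carbon steel: f(T) = +0.150·(T−10) [T≤10 °C] = -0.2550
  SO₂ term: 1.77·94.4^0.52·exp(0.02·62-0.2550) = 50.44
  Cl⁻ term: 0.102·484.9^0.62·exp(0.033·62+0.04·8.3) = 50.87
  sum: 50.44 + 50.87 → r_corr = 101.3 μm/a
101 μm/a falls in (80, 200] for carbon steel → category C5

C5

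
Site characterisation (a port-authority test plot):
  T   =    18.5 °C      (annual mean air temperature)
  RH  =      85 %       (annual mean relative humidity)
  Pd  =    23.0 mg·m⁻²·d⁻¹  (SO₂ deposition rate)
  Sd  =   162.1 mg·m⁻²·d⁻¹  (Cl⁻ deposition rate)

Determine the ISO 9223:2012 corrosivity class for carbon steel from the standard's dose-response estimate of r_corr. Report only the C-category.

carbon steel: f(T) = -0.054·(T−10) [T>10 °C] = -0.4590
  Pd branch = 1.77·Pd^0.52·e^(0.02·RH+f) = 31.26 μm/a
  Sd branch = 0.102·Sd^0.62·e^(0.033·RH+0.04·T) = 82.84 μm/a
  r_corr = 31.26 + 82.84 = 114.1 μm/a
Category bounds: 80…200 μm/a bracket r_corr ⇒ C5

C5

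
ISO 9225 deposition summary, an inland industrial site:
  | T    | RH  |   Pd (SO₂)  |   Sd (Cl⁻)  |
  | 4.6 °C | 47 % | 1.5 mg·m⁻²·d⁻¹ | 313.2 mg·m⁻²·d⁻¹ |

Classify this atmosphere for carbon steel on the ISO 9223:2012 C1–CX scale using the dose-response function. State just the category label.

carbon steel: temperature factor f = +0.150·(-5.4) = -0.8100
  SO₂ term: 1.77·1.5^0.52·exp(0.02·47-0.8100) = 2.489
  Sd branch = 0.102·Sd^0.62·e^(0.033·RH+0.04·T) = 20.39 μm/a
  sum: 2.489 + 20.39 → r_corr = 22.88 μm/a
22.9 μm/a falls in (1.3, 25] for carbon steel → category C2

C2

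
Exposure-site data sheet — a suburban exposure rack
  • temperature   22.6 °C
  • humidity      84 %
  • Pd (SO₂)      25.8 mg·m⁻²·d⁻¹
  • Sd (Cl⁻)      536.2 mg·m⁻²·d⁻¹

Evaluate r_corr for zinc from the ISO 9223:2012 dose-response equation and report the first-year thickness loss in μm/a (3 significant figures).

r_corr = 9.46 μm/a

zinc: temperature factor f = -0.071·(12.6) = -0.8946
  Pd branch = 0.0129·Pd^0.44·e^(0.046·RH+f) = 1.05 μm/a
  Cl⁻ term: 0.0175·536.2^0.57·exp(0.008·84+0.085·22.6) = 8.412
  r_corr = 1.05 + 8.412 = 9.462 μm/a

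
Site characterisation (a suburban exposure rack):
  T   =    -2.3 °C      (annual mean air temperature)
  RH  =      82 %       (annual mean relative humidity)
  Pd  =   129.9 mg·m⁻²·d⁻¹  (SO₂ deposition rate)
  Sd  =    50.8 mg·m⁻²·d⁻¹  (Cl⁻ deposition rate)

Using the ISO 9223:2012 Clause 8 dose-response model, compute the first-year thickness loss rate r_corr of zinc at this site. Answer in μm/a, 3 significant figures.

r_corr = 3.25 μm/a

zinc: f(T) = +0.038·(T−10) [T≤10 °C] = -0.4674
  Pd branch = 0.0129·Pd^0.44·e^(0.046·RH+f) = 2.991 μm/a
  Cl⁻ term: 0.0175·50.8^0.57·exp(0.008·82+0.085·-2.3) = 0.2602
  r_corr = 2.991 + 0.2602 = 3.251 μm/a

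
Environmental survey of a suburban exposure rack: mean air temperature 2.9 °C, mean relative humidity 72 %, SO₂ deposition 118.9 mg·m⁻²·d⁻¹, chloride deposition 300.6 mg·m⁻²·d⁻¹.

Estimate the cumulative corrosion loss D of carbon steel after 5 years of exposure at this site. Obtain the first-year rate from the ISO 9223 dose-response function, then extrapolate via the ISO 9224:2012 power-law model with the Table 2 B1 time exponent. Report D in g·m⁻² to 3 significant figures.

carbon steel: T≤10 °C ⇒ hinge +0.150·(2.9−10) = -1.0650
  SO₂ term: 1.77·118.9^0.52·exp(0.02·72-1.0650) = 30.9
  Sd branch = 0.102·Sd^0.62·e^(0.033·RH+0.04·T) = 42.39 μm/a
  r_corr = 30.9 + 42.39 = 73.28 μm/a
Power-law: D(5) = r_corr · 5^0.523
  D(5) = 73.28 × 5^0.523 = 73.28 × 2.32 = 170 μm
  Mass loss = 170 μm × 7.85 g/cm³ = 1335 g·m⁻²

D(5) = 1.33e+03 g·m⁻²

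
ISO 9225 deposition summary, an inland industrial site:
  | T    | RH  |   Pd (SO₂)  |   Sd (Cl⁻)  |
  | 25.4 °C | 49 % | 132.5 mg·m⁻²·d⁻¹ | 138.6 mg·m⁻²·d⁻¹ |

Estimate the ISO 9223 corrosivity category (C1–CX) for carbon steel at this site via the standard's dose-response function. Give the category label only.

C4

carbon steel: temperature factor f = -0.054·(15.4) = -0.8316
  SO₂ term: 1.77·132.5^0.52·exp(0.02·49-0.8316) = 26.06
  Sd branch = 0.102·Sd^0.62·e^(0.033·RH+0.04·T) = 30.2 μm/a
  r_corr = 26.06 + 30.2 = 56.26 μm/a
56.3 μm/a falls in (50, 80] for carbon steel → category C4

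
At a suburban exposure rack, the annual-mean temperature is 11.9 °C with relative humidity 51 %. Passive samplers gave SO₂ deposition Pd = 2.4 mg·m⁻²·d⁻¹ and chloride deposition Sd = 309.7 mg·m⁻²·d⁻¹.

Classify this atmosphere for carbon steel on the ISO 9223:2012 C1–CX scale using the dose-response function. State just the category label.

C3

carbon steel: T>10 °C ⇒ hinge -0.054·(11.9−10) = -0.1026
  SO₂ term: 1.77·2.4^0.52·exp(0.02·51-0.1026) = 6.984
  Sd branch = 0.102·Sd^0.62·e^(0.033·RH+0.04·T) = 30.95 μm/a
  r_corr = 6.984 + 30.95 = 37.93 μm/a
37.9 μm/a falls in (25, 50] for carbon steel → category C3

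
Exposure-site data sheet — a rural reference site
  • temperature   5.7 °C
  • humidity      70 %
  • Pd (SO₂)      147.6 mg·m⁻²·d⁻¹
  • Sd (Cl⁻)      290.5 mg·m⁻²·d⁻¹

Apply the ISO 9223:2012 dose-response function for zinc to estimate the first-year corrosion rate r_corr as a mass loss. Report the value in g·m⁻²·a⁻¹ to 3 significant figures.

zinc: temperature factor f = +0.038·(-4.3) = -0.1634
  Pd branch = 0.0129·Pd^0.44·e^(0.046·RH+f) = 2.469 μm/a
  Sd branch = 0.0175·Sd^0.57·e^(0.008·RH+0.085·T) = 1.261 μm/a
  sum: 2.469 + 1.261 → r_corr = 3.729 μm/a
Convert to mass loss: 3.729 μm/a × 7.14 g/cm³ = 26.63 g·m⁻²·a⁻¹

r_corr = 26.6 g·m⁻²·a⁻¹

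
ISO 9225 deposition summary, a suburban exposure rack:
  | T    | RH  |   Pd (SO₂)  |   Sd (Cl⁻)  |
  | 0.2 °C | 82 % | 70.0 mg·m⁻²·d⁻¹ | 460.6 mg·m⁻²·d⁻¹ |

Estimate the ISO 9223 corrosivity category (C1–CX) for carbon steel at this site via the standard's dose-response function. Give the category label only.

C5

carbon steel: f(T) = +0.150·(T−10) [T≤10 °C] = -1.4700
  Pd branch = 1.77·Pd^0.52·e^(0.02·RH+f) = 19.11 μm/a
  Sd branch = 0.102·Sd^0.62·e^(0.033·RH+0.04·T) = 68.95 μm/a
  sum: 19.11 + 68.95 → r_corr = 88.06 μm/a
88.1 μm/a falls in (80, 200] for carbon steel → category C5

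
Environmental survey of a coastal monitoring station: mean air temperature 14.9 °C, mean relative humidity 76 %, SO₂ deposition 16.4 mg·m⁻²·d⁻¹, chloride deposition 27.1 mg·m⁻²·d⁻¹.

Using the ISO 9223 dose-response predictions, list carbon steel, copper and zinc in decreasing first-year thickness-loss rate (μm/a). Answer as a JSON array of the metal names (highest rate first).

carbon steel: f(T) = -0.054·(T−10) [T>10 °C] = -0.2646
  SO₂ term: 1.77·16.4^0.52·exp(0.02·76-0.2646) = 26.6
  Cl⁻ term: 0.102·27.1^0.62·exp(0.033·76+0.04·14.9) = 17.58
  r_corr = 26.6 + 17.58 = 44.18 μm/a
copper: temperature factor f = -0.080·(4.9) = -0.3920
  SO₂ term: 0.0053·16.4^0.26·exp(0.059·76-0.3920) = 0.6566
  Sd branch = 0.01025·Sd^0.27·e^(0.036·RH+0.049·T) = 0.7997 μm/a
  r_corr = 0.6566 + 0.7997 = 1.456 μm/a
zinc: T>10 °C ⇒ hinge -0.071·(14.9−10) = -0.3479
  Pd branch = 0.0129·Pd^0.44·e^(0.046·RH+f) = 1.029 μm/a
  Sd branch = 0.0175·Sd^0.57·e^(0.008·RH+0.085·T) = 0.748 μm/a
  r_corr = 1.029 + 0.748 = 1.777 μm/a
Ordering by μm/a: carbon steel (44.2) > zinc (1.78) > copper (1.46)

["carbon steel", "zinc", "copper"]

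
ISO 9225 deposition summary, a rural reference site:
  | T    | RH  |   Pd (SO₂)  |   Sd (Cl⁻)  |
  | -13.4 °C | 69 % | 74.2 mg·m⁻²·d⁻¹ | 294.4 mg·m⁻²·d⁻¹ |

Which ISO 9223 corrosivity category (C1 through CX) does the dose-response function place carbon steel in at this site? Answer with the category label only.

C2

carbon steel: T≤10 °C ⇒ hinge +0.150·(-13.4−10) = -3.5100
  sulphur-dioxide contribution → 1.975 μm/a
  chloride contribution → 19.74 μm/a
  ⇒ r_corr(carbon steel) = 21.72 μm/a
ISO 9223 Table 2 (carbon steel): 1.3 < 21.7 ≤ 25 μm/a ⇒ C2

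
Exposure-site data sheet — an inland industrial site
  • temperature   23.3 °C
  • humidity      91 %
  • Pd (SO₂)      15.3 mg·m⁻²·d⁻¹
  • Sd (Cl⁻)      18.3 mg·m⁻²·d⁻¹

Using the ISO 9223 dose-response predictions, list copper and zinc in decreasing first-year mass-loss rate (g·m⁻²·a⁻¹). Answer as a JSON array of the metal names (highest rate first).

["copper", "zinc"]

copper: temperature factor f = -0.080·(13.3) = -1.0640
  Pd branch = 0.0053·Pd^0.26·e^(0.059·RH+f) = 0.7979 μm/a
  Cl⁻ term: 0.01025·18.3^0.27·exp(0.036·91+0.049·23.3) = 1.863
  sum: 0.7979 + 1.863 → r_corr = 2.661 μm/a
  mass loss = 2.661 μm/a × 8.96 g/cm³ = 23.84 g·m⁻²·a⁻¹
zinc: f(T) = -0.071·(T−10) [T>10 °C] = -0.9443
  SO₂ term: 0.0129·15.3^0.44·exp(0.046·91-0.9443) = 1.096
  Cl⁻ term: 0.0175·18.3^0.57·exp(0.008·91+0.085·23.3) = 1.377
  sum: 1.096 + 1.377 → r_corr = 2.473 μm/a
  mass loss = 2.473 μm/a × 7.14 g/cm³ = 17.66 g·m⁻²·a⁻¹
Ordering by g·m⁻²·a⁻¹: copper (23.8) > zinc (17.7)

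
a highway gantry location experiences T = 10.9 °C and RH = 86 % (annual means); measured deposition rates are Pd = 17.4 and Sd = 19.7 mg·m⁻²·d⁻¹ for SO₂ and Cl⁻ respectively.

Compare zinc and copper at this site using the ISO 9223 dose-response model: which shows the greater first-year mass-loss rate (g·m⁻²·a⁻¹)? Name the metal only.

copper

zinc: f(T) = -0.071·(T−10) [T>10 °C] = -0.0639
  Pd branch = 0.0129·Pd^0.44·e^(0.046·RH+f) = 2.222 μm/a
  Cl⁻ term: 0.0175·19.7^0.57·exp(0.008·86+0.085·10.9) = 0.4809
  sum: 2.222 + 0.4809 → r_corr = 2.703 μm/a
  mass loss = 2.703 μm/a × 7.14 g/cm³ = 19.3 g·m⁻²·a⁻¹
copper: temperature factor f = -0.080·(0.9) = -0.0720
  SO₂ term: 0.0053·17.4^0.26·exp(0.059·86-0.0720) = 1.656
  Cl⁻ term: 0.01025·19.7^0.27·exp(0.036·86+0.049·10.9) = 0.8645
  sum: 1.656 + 0.8645 → r_corr = 2.521 μm/a
  mass loss = 2.521 μm/a × 8.96 g/cm³ = 22.59 g·m⁻²·a⁻¹
Ordering by g·m⁻²·a⁻¹: copper (22.6) > zinc (19.3)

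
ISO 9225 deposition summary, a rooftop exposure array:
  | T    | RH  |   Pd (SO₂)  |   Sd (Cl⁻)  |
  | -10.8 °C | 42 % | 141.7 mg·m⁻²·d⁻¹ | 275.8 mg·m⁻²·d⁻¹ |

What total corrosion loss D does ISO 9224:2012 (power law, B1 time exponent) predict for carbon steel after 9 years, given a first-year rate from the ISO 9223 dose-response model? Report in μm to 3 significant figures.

carbon steel: f(T) = +0.150·(T−10) [T≤10 °C] = -3.1200
  sulphur-dioxide contribution → 2.38 μm/a
  chloride contribution → 8.631 μm/a
  ⇒ r_corr(carbon steel) = 11.01 μm/a
Power-law: D(9) = r_corr · 9^0.523
  D(9) = 11.01 × 9^0.523 = 11.01 × 3.156 = 34.75 μm

D(9) = 34.7 μm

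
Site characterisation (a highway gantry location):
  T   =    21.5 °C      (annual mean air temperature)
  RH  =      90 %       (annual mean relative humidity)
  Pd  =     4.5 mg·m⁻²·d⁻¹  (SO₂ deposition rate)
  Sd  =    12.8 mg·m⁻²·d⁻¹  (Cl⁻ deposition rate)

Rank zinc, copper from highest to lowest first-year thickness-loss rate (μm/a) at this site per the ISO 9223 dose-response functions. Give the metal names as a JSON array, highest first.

["copper", "zinc"]

zinc: f(T) = -0.071·(T−10) [T>10 °C] = -0.8165
  SO₂ term: 0.0129·4.5^0.44·exp(0.046·90-0.8165) = 0.694
  Sd branch = 0.0175·Sd^0.57·e^(0.008·RH+0.085·T) = 0.9561 μm/a
  r_corr = 0.694 + 0.9561 = 1.65 μm/a
copper: f(T) = -0.080·(T−10) [T>10 °C] = -0.9200
  SO₂ term: 0.0053·4.5^0.26·exp(0.059·90-0.9200) = 0.6319
  Sd branch = 0.01025·Sd^0.27·e^(0.036·RH+0.049·T) = 1.494 μm/a
  sum: 0.6319 + 1.494 → r_corr = 2.126 μm/a
Ordering by μm/a: copper (2.13) > zinc (1.65)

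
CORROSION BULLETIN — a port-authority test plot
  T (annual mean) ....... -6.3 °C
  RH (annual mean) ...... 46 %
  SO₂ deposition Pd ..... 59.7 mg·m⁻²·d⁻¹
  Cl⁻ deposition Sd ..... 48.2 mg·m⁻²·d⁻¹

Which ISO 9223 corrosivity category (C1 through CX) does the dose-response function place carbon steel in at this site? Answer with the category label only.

carbon steel: T≤10 °C ⇒ hinge +0.150·(-6.3−10) = -2.4450
  Pd branch = 1.77·Pd^0.52·e^(0.02·RH+f) = 3.23 μm/a
  Cl⁻ term: 0.102·48.2^0.62·exp(0.033·46+0.04·-6.3) = 3.999
  r_corr = 3.23 + 3.999 = 7.228 μm/a
Category bounds: 1.3…25 μm/a bracket r_corr ⇒ C2

C2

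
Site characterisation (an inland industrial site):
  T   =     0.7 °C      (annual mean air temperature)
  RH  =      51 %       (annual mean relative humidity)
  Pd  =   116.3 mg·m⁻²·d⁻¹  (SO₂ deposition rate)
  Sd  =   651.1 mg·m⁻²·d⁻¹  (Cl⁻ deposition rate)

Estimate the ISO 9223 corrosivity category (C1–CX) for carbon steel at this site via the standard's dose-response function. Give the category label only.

carbon steel: f(T) = +0.150·(T−10) [T≤10 °C] = -1.3950
  sulphur-dioxide contribution → 14.43 μm/a
  chloride contribution → 31.34 μm/a
  ⇒ r_corr(carbon steel) = 45.77 μm/a
Category bounds: 25…50 μm/a bracket r_corr ⇒ C3

C3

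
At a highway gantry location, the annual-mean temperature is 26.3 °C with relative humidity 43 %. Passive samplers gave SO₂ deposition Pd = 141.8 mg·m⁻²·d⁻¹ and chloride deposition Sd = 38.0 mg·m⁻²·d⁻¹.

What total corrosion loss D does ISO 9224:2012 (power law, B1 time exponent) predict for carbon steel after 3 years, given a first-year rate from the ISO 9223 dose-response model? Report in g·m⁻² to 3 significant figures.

carbon steel: T>10 °C ⇒ hinge -0.054·(26.3−10) = -0.8802
  SO₂ term: 1.77·141.8^0.52·exp(0.02·43-0.8802) = 22.81
  Cl⁻ term: 0.102·38.0^0.62·exp(0.033·43+0.04·26.3) = 11.51
  r_corr = 22.81 + 11.51 = 34.32 μm/a
ISO 9224: D(t) = r_corr · t^b with b = 0.523 (carbon steel, B1)
  D(3) = 34.32 × 3^0.523 = 34.32 × 1.776 = 60.97 μm
  Mass loss = 60.97 μm × 7.85 g/cm³ = 478.6 g·m⁻²

D(3) = 479 g·m⁻²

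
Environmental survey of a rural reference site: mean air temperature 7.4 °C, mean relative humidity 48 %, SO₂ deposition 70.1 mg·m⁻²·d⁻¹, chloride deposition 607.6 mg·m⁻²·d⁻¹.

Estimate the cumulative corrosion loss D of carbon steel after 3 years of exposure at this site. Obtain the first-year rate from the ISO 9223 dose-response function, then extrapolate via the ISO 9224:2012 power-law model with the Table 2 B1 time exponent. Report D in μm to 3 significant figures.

D(3) = 114 μm

carbon steel: f(T) = +0.150·(T−10) [T≤10 °C] = -0.3900
  Pd branch = 1.77·Pd^0.52·e^(0.02·RH+f) = 28.53 μm/a
  Sd branch = 0.102·Sd^0.62·e^(0.033·RH+0.04·T) = 35.56 μm/a
  r_corr = 28.53 + 35.56 = 64.09 μm/a
Long-term exponent b (ISO 9224 Table 2, B1) = 0.523
  D(3) = 64.09 × 3^0.523 = 64.09 × 1.776 = 113.8 μm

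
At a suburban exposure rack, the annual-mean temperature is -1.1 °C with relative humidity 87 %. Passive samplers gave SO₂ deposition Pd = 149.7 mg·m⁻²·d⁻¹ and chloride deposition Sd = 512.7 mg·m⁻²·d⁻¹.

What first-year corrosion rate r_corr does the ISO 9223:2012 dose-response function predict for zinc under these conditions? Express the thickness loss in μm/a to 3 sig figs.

r_corr = 5.31 μm/a

zinc: T≤10 °C ⇒ hinge +0.038·(-1.1−10) = -0.4218
  sulphur-dioxide contribution → 4.193 μm/a
  chloride contribution → 1.12 μm/a
  ⇒ r_corr(zinc) = 5.313 μm/a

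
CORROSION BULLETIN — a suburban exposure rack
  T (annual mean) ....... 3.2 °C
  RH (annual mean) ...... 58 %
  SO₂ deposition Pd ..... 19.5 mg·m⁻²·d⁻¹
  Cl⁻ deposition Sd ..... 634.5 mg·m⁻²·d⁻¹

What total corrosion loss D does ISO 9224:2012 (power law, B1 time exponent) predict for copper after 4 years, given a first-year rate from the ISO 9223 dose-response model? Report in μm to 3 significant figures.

D(4) = 1.77 μm

copper: T≤10 °C ⇒ hinge +0.126·(3.2−10) = -0.8568
  Pd branch = 0.0053·Pd^0.26·e^(0.059·RH+f) = 0.1492 μm/a
  Sd branch = 0.01025·Sd^0.27·e^(0.036·RH+0.049·T) = 0.5524 μm/a
  sum: 0.1492 + 0.5524 → r_corr = 0.7016 μm/a
Power-law: D(4) = r_corr · 4^0.667
  D(4) = 0.7016 × 4^0.667 = 0.7016 × 2.521 = 1.769 μm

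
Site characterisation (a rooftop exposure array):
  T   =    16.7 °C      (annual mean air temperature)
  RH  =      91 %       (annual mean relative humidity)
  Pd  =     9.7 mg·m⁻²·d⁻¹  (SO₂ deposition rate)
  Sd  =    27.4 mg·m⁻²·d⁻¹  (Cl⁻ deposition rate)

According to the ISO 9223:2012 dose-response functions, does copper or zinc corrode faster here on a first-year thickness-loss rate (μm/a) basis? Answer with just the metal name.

copper

copper: temperature factor f = -0.080·(6.7) = -0.5360
  sulphur-dioxide contribution → 1.202 μm/a
  chloride contribution → 1.503 μm/a
  total first-year rate 2.705 μm/a
zinc: f(T) = -0.071·(T−10) [T>10 °C] = -0.4757
  sulphur-dioxide contribution → 1.433 μm/a
  chloride contribution → 0.989 μm/a
  total first-year rate 2.422 μm/a
Ordering by μm/a: copper (2.7) > zinc (2.42)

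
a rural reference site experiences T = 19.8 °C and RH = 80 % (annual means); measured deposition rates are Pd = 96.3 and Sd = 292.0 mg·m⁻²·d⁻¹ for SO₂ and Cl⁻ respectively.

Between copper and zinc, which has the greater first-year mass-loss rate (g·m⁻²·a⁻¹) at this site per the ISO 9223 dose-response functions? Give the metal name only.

copper: temperature factor f = -0.080·(9.8) = -0.7840
  sulphur-dioxide contribution → 0.89 μm/a
  chloride contribution → 2.231 μm/a
  ⇒ r_corr(copper) = 3.121 μm/a
  mass loss = 3.121 μm/a × 8.96 g/cm³ = 27.96 g·m⁻²·a⁻¹
zinc: T>10 °C ⇒ hinge -0.071·(19.8−10) = -0.6958
  sulphur-dioxide contribution → 1.903 μm/a
  chloride contribution → 4.541 μm/a
  ⇒ r_corr(zinc) = 6.444 μm/a
  mass loss = 6.444 μm/a × 7.14 g/cm³ = 46.01 g·m⁻²·a⁻¹
Ordering by g·m⁻²·a⁻¹: zinc (46) > copper (28)

zinc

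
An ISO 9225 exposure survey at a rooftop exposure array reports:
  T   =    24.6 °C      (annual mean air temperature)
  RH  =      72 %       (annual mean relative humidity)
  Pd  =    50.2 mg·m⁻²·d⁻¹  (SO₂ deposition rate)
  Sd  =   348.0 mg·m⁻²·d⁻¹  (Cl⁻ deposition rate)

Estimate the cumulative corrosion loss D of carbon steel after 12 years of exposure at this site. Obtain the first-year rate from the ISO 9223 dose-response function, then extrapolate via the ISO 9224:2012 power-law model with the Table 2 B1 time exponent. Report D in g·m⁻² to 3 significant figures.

carbon steel: temperature factor f = -0.054·(14.6) = -0.7884
  SO₂ term: 1.77·50.2^0.52·exp(0.02·72-0.7884) = 26.02
  Sd branch = 0.102·Sd^0.62·e^(0.033·RH+0.04·T) = 110.6 μm/a
  sum: 26.02 + 110.6 → r_corr = 136.6 μm/a
Power-law: D(12) = r_corr · 12^0.523
  D(12) = 136.6 × 12^0.523 = 136.6 × 3.668 = 501 μm
  Mass loss = 501 μm × 7.85 g/cm³ = 3933 g·m⁻²

D(12) = 3.93e+03 g·m⁻²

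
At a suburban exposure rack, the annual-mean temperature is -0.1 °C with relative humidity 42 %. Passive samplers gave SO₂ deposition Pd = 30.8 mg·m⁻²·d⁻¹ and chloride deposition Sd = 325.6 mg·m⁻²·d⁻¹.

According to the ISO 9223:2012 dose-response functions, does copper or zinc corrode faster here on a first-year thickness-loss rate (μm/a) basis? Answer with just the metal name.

zinc

copper: temperature factor f = +0.126·(-10.1) = -1.2726
  SO₂ term: 0.0053·30.8^0.26·exp(0.059·42-1.2726) = 0.04313
  Cl⁻ term: 0.01025·325.6^0.27·exp(0.036·42+0.049·-0.1) = 0.2206
  sum: 0.04313 + 0.2206 → r_corr = 0.2638 μm/a
zinc: T≤10 °C ⇒ hinge +0.038·(-0.1−10) = -0.3838
  Pd branch = 0.0129·Pd^0.44·e^(0.046·RH+f) = 0.2741 μm/a
  Cl⁻ term: 0.0175·325.6^0.57·exp(0.008·42+0.085·-0.1) = 0.6569
  sum: 0.2741 + 0.6569 → r_corr = 0.931 μm/a
Ordering by μm/a: zinc (0.931) > copper (0.264)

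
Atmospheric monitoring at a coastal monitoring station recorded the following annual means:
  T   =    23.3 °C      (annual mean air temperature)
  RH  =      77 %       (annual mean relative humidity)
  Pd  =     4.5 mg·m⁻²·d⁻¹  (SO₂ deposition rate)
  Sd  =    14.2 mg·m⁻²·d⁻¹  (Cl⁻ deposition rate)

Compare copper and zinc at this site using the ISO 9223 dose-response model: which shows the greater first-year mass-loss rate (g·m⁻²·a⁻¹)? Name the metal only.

copper

copper: f(T) = -0.080·(T−10) [T>10 °C] = -1.0640
  sulphur-dioxide contribution → 0.2541 μm/a
  chloride contribution → 1.051 μm/a
  ⇒ r_corr(copper) = 1.305 μm/a
  mass loss = 1.305 μm/a × 8.96 g/cm³ = 11.69 g·m⁻²·a⁻¹
zinc: temperature factor f = -0.071·(13.3) = -0.9443
  sulphur-dioxide contribution → 0.3359 μm/a
  chloride contribution → 1.065 μm/a
  total first-year rate 1.401 μm/a
  mass loss = 1.401 μm/a × 7.14 g/cm³ = 10 g·m⁻²·a⁻¹
Ordering by g·m⁻²·a⁻¹: copper (11.7) > zinc (10)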